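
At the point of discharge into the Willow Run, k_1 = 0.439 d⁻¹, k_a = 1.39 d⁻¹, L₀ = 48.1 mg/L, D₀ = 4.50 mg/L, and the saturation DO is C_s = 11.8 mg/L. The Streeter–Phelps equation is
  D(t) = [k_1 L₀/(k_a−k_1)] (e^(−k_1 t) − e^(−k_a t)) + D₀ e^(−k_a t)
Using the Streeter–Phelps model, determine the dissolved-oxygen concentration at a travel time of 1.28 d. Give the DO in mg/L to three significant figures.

DO ≈ 2.13 mg/L

k_1 L₀/(k_a−k_1) = 0.439×48.1/(1.39−0.439) = 21.12/0.9510 = 22.20 mg/L.
e^(−k_1 t) = e^(−0.439×1.280) = 0.5701; e^(−k_a t) = e^(−1.39×1.280) = 0.1688.
D = 22.20 × (0.5701 − 0.1688) + 4.50 × 0.1688 = 8.911 + 0.7595 = 9.671 mg/L.
DO = C_s − D = 11.8 − 9.671 = 2.129 mg/L.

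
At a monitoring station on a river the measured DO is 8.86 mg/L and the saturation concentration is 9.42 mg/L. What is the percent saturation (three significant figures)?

% saturation = C/C_s × 100 = 8.86/9.42 × 100 = 94.1 %.

94.1 % saturation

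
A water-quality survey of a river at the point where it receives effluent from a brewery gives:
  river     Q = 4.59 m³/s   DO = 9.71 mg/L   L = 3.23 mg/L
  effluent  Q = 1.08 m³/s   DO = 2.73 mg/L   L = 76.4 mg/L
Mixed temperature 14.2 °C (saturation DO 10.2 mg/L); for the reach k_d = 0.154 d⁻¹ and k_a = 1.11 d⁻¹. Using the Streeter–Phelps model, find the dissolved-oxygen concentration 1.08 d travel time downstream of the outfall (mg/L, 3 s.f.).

DO ≈ 8.14 mg/L

Mixed DO = (4.59×9.71 + 1.08×2.73)/(4.59+1.08) = 47.52/5.670 = 8.380 mg/L.
Mixed L₀ = (4.59×3.23 + 1.08×76.4)/(5.670) = 97.34/5.670 = 17.17 mg/L.
Initial deficit D₀ = C_s − DO₀ = 10.2 − 8.380 = 1.820 mg/L.
D(1.08) = [0.154×17.17/(1.11−0.154)](e^(−0.154×1.08) − e^(−1.11×1.08)) + 1.820 e^(−1.11×1.08)
= 2.765 × (0.8468 − 0.3016) + 1.820 × 0.3016 = 2.056 mg/L.
DO = 10.2 − 2.056 = 8.144 mg/L.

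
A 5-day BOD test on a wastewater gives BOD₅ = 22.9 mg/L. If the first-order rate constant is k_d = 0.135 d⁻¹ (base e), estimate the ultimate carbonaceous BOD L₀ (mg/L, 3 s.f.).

L₀ ≈ 46.7 mg/L

BOD₅ = L₀(1 − e^(−5k_d)) ⇒ L₀ = BOD₅ / (1 − e^(−5×0.135))
= 22.9 / (1 − 0.5092) = 22.9 / 0.4908 = 46.65 mg/L.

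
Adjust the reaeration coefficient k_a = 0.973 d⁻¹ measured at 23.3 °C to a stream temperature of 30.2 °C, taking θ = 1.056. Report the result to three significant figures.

k_a ≈ 1.42 d⁻¹

k_a(T₂) = k_a(T₁) · θ^(T₂−T₁) = 0.973 × 1.056^(30.2−23.3)
= 0.973 × 1.056^6.90 = 0.973 × 1.456 = 1.417 d⁻¹.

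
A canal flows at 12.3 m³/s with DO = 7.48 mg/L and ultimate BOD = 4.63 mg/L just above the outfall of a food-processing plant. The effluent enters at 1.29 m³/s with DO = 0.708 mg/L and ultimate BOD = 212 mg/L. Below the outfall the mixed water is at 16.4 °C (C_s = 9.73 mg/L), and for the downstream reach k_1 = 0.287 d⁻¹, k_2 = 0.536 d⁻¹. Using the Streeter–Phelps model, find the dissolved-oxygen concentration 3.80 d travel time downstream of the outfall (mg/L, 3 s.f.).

Mixed DO = (12.3×7.48 + 1.29×0.708)/(12.3+1.29) = 92.92/13.59 = 6.837 mg/L.
Mixed L₀ = (12.3×4.63 + 1.29×212)/(13.59) = 330.4/13.59 = 24.31 mg/L.
Initial deficit D₀ = C_s − DO₀ = 9.73 − 6.837 = 2.893 mg/L.
D(3.80) = [0.287×24.31/(0.536−0.287)](e^(−0.287×3.80) − e^(−0.536×3.80)) + 2.893 e^(−0.536×3.80)
= 28.02 × (0.3360 − 0.1304) + 2.893 × 0.1304 = 6.138 mg/L.
DO = 9.73 − 6.138 = 3.592 mg/L.

DO ≈ 3.59 mg/L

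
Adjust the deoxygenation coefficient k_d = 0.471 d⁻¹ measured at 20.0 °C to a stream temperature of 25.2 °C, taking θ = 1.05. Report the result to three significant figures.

k_d(T₂) = k_d(T₁) · θ^(T₂−T₁) = 0.471 × 1.05^(25.2−20.0)
= 0.471 × 1.05^5.20 = 0.471 × 1.289 = 0.6070 d⁻¹.

k_d ≈ 0.607 d⁻¹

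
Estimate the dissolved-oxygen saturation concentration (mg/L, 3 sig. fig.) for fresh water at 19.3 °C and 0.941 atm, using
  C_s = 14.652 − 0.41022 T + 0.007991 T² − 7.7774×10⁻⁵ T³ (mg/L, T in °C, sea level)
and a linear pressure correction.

At sea level: C_s = 14.652 − 0.41022×19.3 + 0.007991×19.3² − 7.7774×10⁻⁵×19.3³ = 9.152 mg/L.
Pressure correction: C_s' = 9.152 × 0.941 = 8.612 mg/L.

C_s ≈ 8.61 mg/L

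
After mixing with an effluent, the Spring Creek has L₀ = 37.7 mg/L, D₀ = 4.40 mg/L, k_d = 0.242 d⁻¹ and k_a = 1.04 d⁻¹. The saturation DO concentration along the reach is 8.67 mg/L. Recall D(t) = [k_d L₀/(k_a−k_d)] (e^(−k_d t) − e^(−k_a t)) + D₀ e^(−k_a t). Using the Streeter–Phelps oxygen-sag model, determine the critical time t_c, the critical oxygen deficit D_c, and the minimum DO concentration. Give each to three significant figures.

t_c ≈ 1.22 d; D_c ≈ 6.53 mg/L; min DO ≈ 2.14 mg/L

t_c = [1/(k_a−k_d)] ln[(k_a/k_d)(1 − D₀(k_a−k_d)/(k_d L₀))]
= [1/(1.04−0.242)] ln[(1.04/0.242)(1 − 4.40×0.7980/(0.242×37.7))]
= (1/0.7980) ln[4.298 × 0.6151] = 1.253 × ln(2.644) = 1.253 × 0.9721 = 1.218 d.
L(t_c) = L₀ e^(−k_d t_c) = 37.7 × 0.7447 = 28.07 mg/L, and at the critical point k_a D_c = k_d L, so D_c = (0.242/1.04) × 28.07 = 6.533 mg/L.
Minimum DO = C_s − D_c = 8.67 − 6.533 = 2.137 mg/L.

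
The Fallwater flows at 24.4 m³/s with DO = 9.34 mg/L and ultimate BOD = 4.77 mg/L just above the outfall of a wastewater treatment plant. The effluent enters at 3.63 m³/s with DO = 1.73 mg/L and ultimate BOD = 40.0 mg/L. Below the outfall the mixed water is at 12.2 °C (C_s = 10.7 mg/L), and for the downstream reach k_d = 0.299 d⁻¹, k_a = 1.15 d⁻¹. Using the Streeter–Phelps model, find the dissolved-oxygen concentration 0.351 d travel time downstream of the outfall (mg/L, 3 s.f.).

DO ≈ 8.37 mg/L

Mixed DO = (24.4×9.34 + 3.63×1.73)/(24.4+3.63) = 234.2/28.03 = 8.354 mg/L.
Mixed L₀ = (24.4×4.77 + 3.63×40.0)/(28.03) = 261.6/28.03 = 9.332 mg/L.
Initial deficit D₀ = C_s − DO₀ = 10.7 − 8.354 = 2.346 mg/L.
D(0.351) = [0.299×9.332/(1.15−0.299)](e^(−0.299×0.351) − e^(−1.15×0.351)) + 2.346 e^(−1.15×0.351)
= 3.279 × (0.9004 − 0.6679) + 2.346 × 0.6679 = 2.329 mg/L.
DO = 10.7 − 2.329 = 8.371 mg/L.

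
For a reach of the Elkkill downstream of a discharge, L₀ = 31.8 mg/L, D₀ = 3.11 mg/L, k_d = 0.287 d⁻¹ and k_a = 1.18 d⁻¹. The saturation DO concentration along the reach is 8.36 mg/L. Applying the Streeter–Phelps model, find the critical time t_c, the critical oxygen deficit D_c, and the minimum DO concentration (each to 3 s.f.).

t_c = [1/(k_a−k_d)] ln[(k_a/k_d)(1 − D₀(k_a−k_d)/(k_d L₀))]
= [1/(1.18−0.287)] ln[(1.18/0.287)(1 − 3.11×0.8930/(0.287×31.8))]
= (1/0.8930) ln[4.111 × 0.6957] = 1.120 × ln(2.860) = 1.120 × 1.051 = 1.177 d.
L(t_c) = L₀ e^(−k_d t_c) = 31.8 × 0.7134 = 22.68 mg/L, and at the critical point k_a D_c = k_d L, so D_c = (0.287/1.18) × 22.68 = 5.517 mg/L.
Minimum DO = C_s − D_c = 8.36 − 5.517 = 2.843 mg/L.

t_c ≈ 1.18 d; D_c ≈ 5.52 mg/L; min DO ≈ 2.84 mg/L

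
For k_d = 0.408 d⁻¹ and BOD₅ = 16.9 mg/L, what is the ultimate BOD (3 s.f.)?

L₀ ≈ 19.4 mg/L

BOD₅ = L₀(1 − e^(−5k_d)) ⇒ L₀ = BOD₅ / (1 − e^(−5×0.408))
= 16.9 / (1 − 0.1300) = 16.9 / 0.8700 = 19.43 mg/L.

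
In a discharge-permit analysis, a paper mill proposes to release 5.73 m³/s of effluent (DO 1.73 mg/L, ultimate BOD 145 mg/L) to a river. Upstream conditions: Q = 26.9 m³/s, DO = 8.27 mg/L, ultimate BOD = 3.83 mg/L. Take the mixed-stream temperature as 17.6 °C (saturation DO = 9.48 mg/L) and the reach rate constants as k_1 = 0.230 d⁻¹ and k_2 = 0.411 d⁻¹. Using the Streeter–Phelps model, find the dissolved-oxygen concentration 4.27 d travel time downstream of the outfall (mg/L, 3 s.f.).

Mixed DO = (26.9×8.27 + 5.73×1.73)/(26.9+5.73) = 232.4/32.63 = 7.122 mg/L.
Mixed L₀ = (26.9×3.83 + 5.73×145)/(32.63) = 933.9/32.63 = 28.62 mg/L.
Initial deficit D₀ = C_s − DO₀ = 9.48 − 7.122 = 2.358 mg/L.
D(4.27) = [0.230×28.62/(0.411−0.230)](e^(−0.230×4.27) − e^(−0.411×4.27)) + 2.358 e^(−0.411×4.27)
= 36.37 × (0.3745 − 0.1729) + 2.358 × 0.1729 = 7.740 mg/L.
DO = 9.48 − 7.740 = 1.740 mg/L.

DO ≈ 1.74 mg/L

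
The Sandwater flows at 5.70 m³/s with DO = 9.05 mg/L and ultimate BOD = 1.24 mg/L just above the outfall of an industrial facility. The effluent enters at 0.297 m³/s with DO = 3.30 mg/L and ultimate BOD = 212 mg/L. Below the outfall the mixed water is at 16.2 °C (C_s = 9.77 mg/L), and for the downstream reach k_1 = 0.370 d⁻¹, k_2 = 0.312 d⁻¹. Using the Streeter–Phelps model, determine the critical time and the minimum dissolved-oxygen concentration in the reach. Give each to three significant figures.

Mixed DO = (5.70×9.05 + 0.297×3.30)/(5.70+0.297) = 52.57/5.997 = 8.765 mg/L.
Mixed L₀ = (5.70×1.24 + 0.297×212)/(5.997) = 70.03/5.997 = 11.68 mg/L.
Initial deficit D₀ = C_s − DO₀ = 9.77 − 8.765 = 1.005 mg/L.
t_c = (1/-0.05800) ln[(0.312/0.370)(1 − 1.005×-0.05800/(0.370×11.68))] = -17.24 × ln(0.8546) = 2.709 d.
D_c = (0.370/0.312) × 11.68 × e^(−0.370×2.709) = 1.186 × 11.68 × 0.3671 = 5.083 mg/L.
Minimum DO = 9.77 − 5.083 = 4.687 mg/L.

t_c ≈ 2.71 d; minimum DO ≈ 4.69 mg/L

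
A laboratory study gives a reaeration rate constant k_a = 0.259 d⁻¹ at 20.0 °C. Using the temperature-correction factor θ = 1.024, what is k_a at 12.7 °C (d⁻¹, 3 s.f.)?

k_a(T₂) = k_a(T₁) · θ^(T₂−T₁) = 0.259 × 1.024^(12.7−20.0)
= 0.259 × 1.024^-7.30 = 0.259 × 0.8410 = 0.2178 d⁻¹.

k_a ≈ 0.218 d⁻¹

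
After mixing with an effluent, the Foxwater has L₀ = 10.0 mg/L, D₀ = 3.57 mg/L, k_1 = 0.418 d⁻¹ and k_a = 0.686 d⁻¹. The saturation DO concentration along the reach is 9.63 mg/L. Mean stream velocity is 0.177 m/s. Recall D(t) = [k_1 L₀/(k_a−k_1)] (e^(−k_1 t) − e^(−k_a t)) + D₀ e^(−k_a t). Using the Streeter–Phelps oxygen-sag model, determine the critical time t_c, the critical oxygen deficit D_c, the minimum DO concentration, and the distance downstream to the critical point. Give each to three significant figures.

At the critical point dD/dt = 0, so k_1 L₀ e^(−k_1 t) = k_a D. Substituting D(t) from the Streeter–Phelps equation and solving for t gives
t_c = ln[(k_a/k_1)(1 − D₀(k_a−k_1)/(k_1 L₀))] / (k_a−k_1).
Here k_a−k_1 = 0.2680 d⁻¹ and 1 − D₀(k_a−k_1)/(k_1 L₀) = 1 − 3.57×0.2680/(0.418×10.0) = 0.7711, so
t_c = ln(1.641 × 0.7711) / 0.2680 = 0.2355 / 0.2680 = 0.8786 d.
D_c = (k_1/k_a) L₀ e^(−k_1 t_c) = (0.418/0.686) × 10.0 × e^(−0.418×0.8786) = 0.6093 × 10.0 × 0.6926 = 4.220 mg/L.
Minimum DO = C_s − D_c = 9.63 − 4.220 = 5.410 mg/L.
x_c = v t_c = 0.177 m/s × 0.8786 d × 86400 s/d = 13440 m ≈ 13.4 km.

t_c ≈ 0.879 d; D_c ≈ 4.22 mg/L; min DO ≈ 5.41 mg/L; x_c ≈ 13.4 km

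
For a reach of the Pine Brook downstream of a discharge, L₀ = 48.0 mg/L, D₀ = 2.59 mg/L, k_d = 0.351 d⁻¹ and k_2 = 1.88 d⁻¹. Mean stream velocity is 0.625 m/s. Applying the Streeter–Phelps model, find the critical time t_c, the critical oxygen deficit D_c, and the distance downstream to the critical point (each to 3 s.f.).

t_c ≈ 0.922 d; D_c ≈ 6.48 mg/L; x_c ≈ 49.8 km

t_c = [1/(k_2−k_d)] ln[(k_2/k_d)(1 − D₀(k_2−k_d)/(k_d L₀))]
= [1/(1.88−0.351)] ln[(1.88/0.351)(1 − 2.59×1.529/(0.351×48.0))]
= (1/1.529) ln[5.356 × 0.7650] = 0.6540 × ln(4.097) = 0.6540 × 1.410 = 0.9224 d.
L(t_c) = L₀ e^(−k_d t_c) = 48.0 × 0.7234 = 34.72 mg/L, and at the critical point k_2 D_c = k_d L, so D_c = (0.351/1.88) × 34.72 = 6.483 mg/L.
x_c = v t_c = 0.625 m/s × 0.9224 d × 86400 s/d = 49810 m ≈ 49.8 km.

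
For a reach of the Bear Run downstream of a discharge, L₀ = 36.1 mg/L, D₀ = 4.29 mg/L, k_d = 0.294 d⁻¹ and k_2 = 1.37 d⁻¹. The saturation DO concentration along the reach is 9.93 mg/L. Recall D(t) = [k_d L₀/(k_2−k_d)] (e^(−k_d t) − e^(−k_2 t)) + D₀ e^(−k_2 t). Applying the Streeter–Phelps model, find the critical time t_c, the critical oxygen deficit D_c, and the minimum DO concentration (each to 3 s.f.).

t_c ≈ 0.900 d; D_c ≈ 5.95 mg/L; min DO ≈ 3.98 mg/L

At the critical point dD/dt = 0, so k_d L₀ e^(−k_d t) = k_2 D. Substituting D(t) from the Streeter–Phelps equation and solving for t gives
t_c = ln[(k_2/k_d)(1 − D₀(k_2−k_d)/(k_d L₀))] / (k_2−k_d).
Here k_2−k_d = 1.076 d⁻¹ and 1 − D₀(k_2−k_d)/(k_d L₀) = 1 − 4.29×1.076/(0.294×36.1) = 0.5651, so
t_c = ln(4.660 × 0.5651) / 1.076 = 0.9682 / 1.076 = 0.8998 d.
D_c = (k_d/k_2) L₀ e^(−k_d t_c) = (0.294/1.37) × 36.1 × e^(−0.294×0.8998) = 0.2146 × 36.1 × 0.7676 = 5.946 mg/L.
Minimum DO = C_s − D_c = 9.93 − 5.946 = 3.984 mg/L.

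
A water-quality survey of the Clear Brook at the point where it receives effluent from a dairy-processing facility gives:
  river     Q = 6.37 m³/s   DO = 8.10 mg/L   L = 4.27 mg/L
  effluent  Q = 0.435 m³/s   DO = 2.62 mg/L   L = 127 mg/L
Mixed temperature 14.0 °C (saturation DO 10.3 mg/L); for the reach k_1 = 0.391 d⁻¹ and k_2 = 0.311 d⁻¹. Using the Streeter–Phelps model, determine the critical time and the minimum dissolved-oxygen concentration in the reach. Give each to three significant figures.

t_c ≈ 2.33 d; minimum DO ≈ 4.19 mg/L

Mixed DO = (6.37×8.10 + 0.435×2.62)/(6.37+0.435) = 52.74/6.805 = 7.750 mg/L.
Mixed L₀ = (6.37×4.27 + 0.435×127)/(6.805) = 82.44/6.805 = 12.12 mg/L.
Initial deficit D₀ = C_s − DO₀ = 10.3 − 7.750 = 2.550 mg/L.
t_c = (1/-0.08000) ln[(0.311/0.391)(1 − 2.550×-0.08000/(0.391×12.12))] = -12.50 × ln(0.8297) = 2.334 d.
D_c = (0.391/0.311) × 12.12 × e^(−0.391×2.334) = 1.257 × 12.12 × 0.4014 = 6.114 mg/L.
Minimum DO = 10.3 − 6.114 = 4.186 mg/L.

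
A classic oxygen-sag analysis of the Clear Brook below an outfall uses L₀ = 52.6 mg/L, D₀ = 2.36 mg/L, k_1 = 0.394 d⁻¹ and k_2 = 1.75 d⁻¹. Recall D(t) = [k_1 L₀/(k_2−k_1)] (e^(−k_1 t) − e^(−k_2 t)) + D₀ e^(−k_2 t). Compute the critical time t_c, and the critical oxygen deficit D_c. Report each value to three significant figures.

t_c ≈ 0.976 d; D_c ≈ 8.06 mg/L

With k_2/k_1 = 4.442 and 1 − D₀(k_2−k_1)/(k_1 L₀) = 0.8456,
t_c = ln(4.442 × 0.8456) / (1.75 − 0.394) = ln(3.756) / 1.356 = 1.323/1.356 = 0.9759 d.
D_c = (k_1/k_2) L₀ e^(−k_1 t_c) = (0.394/1.75) × 52.6 × e^(−0.394×0.9759) = 0.2251 × 52.6 × 0.6808 = 8.062 mg/L.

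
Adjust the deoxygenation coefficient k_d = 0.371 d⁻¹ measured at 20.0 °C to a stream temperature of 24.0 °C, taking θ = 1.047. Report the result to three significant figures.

k_d(T₂) = k_d(T₁) · θ^(T₂−T₁) = 0.371 × 1.047^(24.0−20.0)
= 0.371 × 1.047^4.00 = 0.371 × 1.202 = 0.4458 d⁻¹.

k_d ≈ 0.446 d⁻¹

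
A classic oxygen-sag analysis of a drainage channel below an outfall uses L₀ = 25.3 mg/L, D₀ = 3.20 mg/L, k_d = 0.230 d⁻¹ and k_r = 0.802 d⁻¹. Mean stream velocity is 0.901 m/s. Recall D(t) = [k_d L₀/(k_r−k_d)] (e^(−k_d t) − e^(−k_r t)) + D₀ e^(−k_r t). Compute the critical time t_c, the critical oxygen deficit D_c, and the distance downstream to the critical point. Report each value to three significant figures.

With k_r/k_d = 3.487 and 1 − D₀(k_r−k_d)/(k_d L₀) = 0.6854,
t_c = ln(3.487 × 0.6854) / (0.802 − 0.230) = ln(2.390) / 0.5720 = 0.8713/0.5720 = 1.523 d.
L(t_c) = L₀ e^(−k_d t_c) = 25.3 × 0.7044 = 17.82 mg/L, and at the critical point k_r D_c = k_d L, so D_c = (0.230/0.802) × 17.82 = 5.111 mg/L.
x_c = v t_c = 0.901 m/s × 1.523 d × 86400 s/d = 118600 m ≈ 119 km.

t_c ≈ 1.52 d; D_c ≈ 5.11 mg/L; x_c ≈ 119 km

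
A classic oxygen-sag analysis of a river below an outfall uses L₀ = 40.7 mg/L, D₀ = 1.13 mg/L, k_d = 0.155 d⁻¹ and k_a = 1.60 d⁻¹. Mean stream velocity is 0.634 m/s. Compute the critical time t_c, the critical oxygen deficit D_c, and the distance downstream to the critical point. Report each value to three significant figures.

t_c = [1/(k_a−k_d)] ln[(k_a/k_d)(1 − D₀(k_a−k_d)/(k_d L₀))]
= [1/(1.60−0.155)] ln[(1.60/0.155)(1 − 1.13×1.445/(0.155×40.7))]
= (1/1.445) ln[10.32 × 0.7412] = 0.6920 × ln(7.651) = 0.6920 × 2.035 = 1.408 d.
L(t_c) = L₀ e^(−k_d t_c) = 40.7 × 0.8039 = 32.72 mg/L, and at the critical point k_a D_c = k_d L, so D_c = (0.155/1.60) × 32.72 = 3.170 mg/L.
x_c = v t_c = 0.634 m/s × 1.408 d × 86400 s/d = 77140 m ≈ 77.1 km.

t_c ≈ 1.41 d; D_c ≈ 3.17 mg/L; x_c ≈ 77.1 km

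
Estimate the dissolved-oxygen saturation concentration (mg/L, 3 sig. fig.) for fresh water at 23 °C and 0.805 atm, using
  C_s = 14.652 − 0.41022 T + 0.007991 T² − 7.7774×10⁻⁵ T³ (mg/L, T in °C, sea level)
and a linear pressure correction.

C_s ≈ 6.84 mg/L

At sea level: C_s = 14.652 − 0.41022×23 + 0.007991×23² − 7.7774×10⁻⁵×23³ = 8.498 mg/L.
Pressure correction: C_s' = 8.498 × 0.805 = 6.841 mg/L.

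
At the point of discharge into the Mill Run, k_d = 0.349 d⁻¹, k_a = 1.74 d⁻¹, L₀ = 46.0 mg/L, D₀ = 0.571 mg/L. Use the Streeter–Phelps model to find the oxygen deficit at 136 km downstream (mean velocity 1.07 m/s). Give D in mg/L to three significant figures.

Travel time t = x/v = 136 km / (1.07 m/s) = 136000 m / 1.07 m/s = 127100 s = 1.471 d.
k_d L₀/(k_a−k_d) = 0.349×46.0/(1.74−0.349) = 16.05/1.391 = 11.54 mg/L.
e^(−k_d t) = e^(−0.349×1.471) = 0.5984; e^(−k_a t) = e^(−1.74×1.471) = 0.07733.
D = 11.54 × (0.5984 − 0.07733) + 0.571 × 0.07733 = 6.014 + 0.04415 = 6.059 mg/L.

D ≈ 6.06 mg/L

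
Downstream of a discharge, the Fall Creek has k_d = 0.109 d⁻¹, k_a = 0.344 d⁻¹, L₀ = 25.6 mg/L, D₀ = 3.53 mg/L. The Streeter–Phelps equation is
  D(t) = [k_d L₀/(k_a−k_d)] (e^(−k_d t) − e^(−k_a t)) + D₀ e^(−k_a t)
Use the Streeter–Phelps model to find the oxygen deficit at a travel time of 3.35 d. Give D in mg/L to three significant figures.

D ≈ 5.61 mg/L

k_d L₀/(k_a−k_d) = 0.109×25.6/(0.344−0.109) = 2.790/0.2350 = 11.87 mg/L.
e^(−k_d t) = e^(−0.109×3.350) = 0.6941; e^(−k_a t) = e^(−0.344×3.350) = 0.3159.
D = 11.87 × (0.6941 − 0.3159) + 3.53 × 0.3159 = 4.491 + 1.115 = 5.606 mg/L.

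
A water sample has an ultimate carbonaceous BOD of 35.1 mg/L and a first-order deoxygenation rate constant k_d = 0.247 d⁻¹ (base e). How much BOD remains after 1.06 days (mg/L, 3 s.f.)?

L ≈ 27.0 mg/L

L_t = L₀ e^(−k_d t) = 35.1 × e^(−0.247×1.06) = 35.1 × 0.7696 = 27.01 mg/L.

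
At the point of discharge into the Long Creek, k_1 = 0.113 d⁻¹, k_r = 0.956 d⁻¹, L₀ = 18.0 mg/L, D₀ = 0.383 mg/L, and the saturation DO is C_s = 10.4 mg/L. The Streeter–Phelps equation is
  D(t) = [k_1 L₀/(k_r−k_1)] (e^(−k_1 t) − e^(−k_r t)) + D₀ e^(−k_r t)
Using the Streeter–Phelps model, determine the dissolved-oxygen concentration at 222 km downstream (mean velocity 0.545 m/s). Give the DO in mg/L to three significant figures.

DO ≈ 9.01 mg/L

Travel time t = x/v = 222 km / (0.545 m/s) = 222000 m / 0.545 m/s = 407300 s = 4.715 d.
k_1 L₀/(k_r−k_1) = 0.113×18.0/(0.956−0.113) = 2.034/0.8430 = 2.413 mg/L.
e^(−k_1 t) = e^(−0.113×4.715) = 0.5870; e^(−k_r t) = e^(−0.956×4.715) = 0.01103.
D = 2.413 × (0.5870 − 0.01103) + 0.383 × 0.01103 = 1.390 + 0.004224 = 1.394 mg/L.
DO = C_s − D = 10.4 − 1.394 = 9.006 mg/L.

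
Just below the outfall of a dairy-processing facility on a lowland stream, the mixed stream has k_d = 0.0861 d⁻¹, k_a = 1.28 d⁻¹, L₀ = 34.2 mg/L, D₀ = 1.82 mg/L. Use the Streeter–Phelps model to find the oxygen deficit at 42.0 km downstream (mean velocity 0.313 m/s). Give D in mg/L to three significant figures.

Travel time t = x/v = 42.0 km / (0.313 m/s) = 42000 m / 0.313 m/s = 134200 s = 1.553 d.
k_d L₀/(k_a−k_d) = 0.0861×34.2/(1.28−0.0861) = 2.945/1.194 = 2.466 mg/L.
e^(−k_d t) = e^(−0.0861×1.553) = 0.8748; e^(−k_a t) = e^(−1.28×1.553) = 0.1370.
D = 2.466 × (0.8748 − 0.1370) + 1.82 × 0.1370 = 1.820 + 0.2493 = 2.069 mg/L.

D ≈ 2.07 mg/L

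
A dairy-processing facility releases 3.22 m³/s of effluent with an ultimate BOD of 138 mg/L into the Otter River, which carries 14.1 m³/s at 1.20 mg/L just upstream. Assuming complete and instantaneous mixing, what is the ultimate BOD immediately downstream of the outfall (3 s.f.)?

Flow-weighted mixing: C = (Q_r C_r + Q_w C_w)/(Q_r + Q_w)
= (14.1×1.20 + 3.22×138)/(14.1 + 3.22) = 461.3/17.32 = 26.63 mg/L.

26.6 mg/L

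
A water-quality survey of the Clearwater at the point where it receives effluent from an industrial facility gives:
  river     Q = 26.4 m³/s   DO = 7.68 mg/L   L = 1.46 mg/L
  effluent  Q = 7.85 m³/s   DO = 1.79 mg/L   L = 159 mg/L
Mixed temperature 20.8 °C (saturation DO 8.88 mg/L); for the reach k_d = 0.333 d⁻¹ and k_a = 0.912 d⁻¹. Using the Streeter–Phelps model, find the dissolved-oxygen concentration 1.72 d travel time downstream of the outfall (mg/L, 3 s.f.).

DO ≈ 0.665 mg/L

Mixed DO = (26.4×7.68 + 7.85×1.79)/(26.4+7.85) = 216.8/34.25 = 6.330 mg/L.
Mixed L₀ = (26.4×1.46 + 7.85×159)/(34.25) = 1287/34.25 = 37.57 mg/L.
Initial deficit D₀ = C_s − DO₀ = 8.88 − 6.330 = 2.550 mg/L.
D(1.72) = [0.333×37.57/(0.912−0.333)](e^(−0.333×1.72) − e^(−0.912×1.72)) + 2.550 e^(−0.912×1.72)
= 21.61 × (0.5640 − 0.2083) + 2.550 × 0.2083 = 8.215 mg/L.
DO = 8.88 − 8.215 = 0.6647 mg/L.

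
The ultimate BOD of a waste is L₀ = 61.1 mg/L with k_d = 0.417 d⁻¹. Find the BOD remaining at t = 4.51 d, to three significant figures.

L ≈ 9.32 mg/L

L_t = L₀ e^(−k_d t) = 61.1 × e^(−0.417×4.51) = 61.1 × 0.1525 = 9.317 mg/L.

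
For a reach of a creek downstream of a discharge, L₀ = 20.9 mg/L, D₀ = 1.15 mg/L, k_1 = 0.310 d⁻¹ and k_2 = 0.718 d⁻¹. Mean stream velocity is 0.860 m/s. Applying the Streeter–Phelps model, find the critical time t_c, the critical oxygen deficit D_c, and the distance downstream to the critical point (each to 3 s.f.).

t_c ≈ 1.87 d; D_c ≈ 5.05 mg/L; x_c ≈ 139 km

With k_2/k_1 = 2.316 and 1 − D₀(k_2−k_1)/(k_1 L₀) = 0.9276,
t_c = ln(2.316 × 0.9276) / (0.718 − 0.310) = ln(2.148) / 0.4080 = 0.7647/0.4080 = 1.874 d.
D_c = (k_1/k_2) L₀ e^(−k_1 t_c) = (0.310/0.718) × 20.9 × e^(−0.310×1.874) = 0.4318 × 20.9 × 0.5593 = 5.047 mg/L.
x_c = v t_c = 0.860 m/s × 1.874 d × 86400 s/d = 139300 m ≈ 139 km.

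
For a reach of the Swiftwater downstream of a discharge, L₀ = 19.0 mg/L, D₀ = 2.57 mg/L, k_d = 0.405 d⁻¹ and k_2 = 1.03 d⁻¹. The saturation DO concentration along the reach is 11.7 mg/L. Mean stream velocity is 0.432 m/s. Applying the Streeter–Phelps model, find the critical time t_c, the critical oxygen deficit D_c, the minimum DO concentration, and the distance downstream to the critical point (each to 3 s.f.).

With k_2/k_d = 2.543 and 1 − D₀(k_2−k_d)/(k_d L₀) = 0.7913,
t_c = ln(2.543 × 0.7913) / (1.03 − 0.405) = ln(2.012) / 0.6250 = 0.6993/0.6250 = 1.119 d.
D_c = (k_d/k_2) L₀ e^(−k_d t_c) = (0.405/1.03) × 19.0 × e^(−0.405×1.119) = 0.3932 × 19.0 × 0.6356 = 4.749 mg/L.
Minimum DO = C_s − D_c = 11.7 − 4.749 = 6.951 mg/L.
x_c = v t_c = 0.432 m/s × 1.119 d × 86400 s/d = 41760 m ≈ 41.8 km.

t_c ≈ 1.12 d; D_c ≈ 4.75 mg/L; min DO ≈ 6.95 mg/L; x_c ≈ 41.8 km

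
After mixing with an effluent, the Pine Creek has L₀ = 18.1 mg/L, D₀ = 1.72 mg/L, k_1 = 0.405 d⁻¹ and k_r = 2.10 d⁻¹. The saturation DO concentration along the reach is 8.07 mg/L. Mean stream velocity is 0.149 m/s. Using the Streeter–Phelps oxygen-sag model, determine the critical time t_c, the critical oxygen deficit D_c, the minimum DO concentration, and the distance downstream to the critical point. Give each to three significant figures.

t_c ≈ 0.672 d; D_c ≈ 2.66 mg/L; min DO ≈ 5.41 mg/L; x_c ≈ 8.65 km

t_c = [1/(k_r−k_1)] ln[(k_r/k_1)(1 − D₀(k_r−k_1)/(k_1 L₀))]
= [1/(2.10−0.405)] ln[(2.10/0.405)(1 − 1.72×1.695/(0.405×18.1))]
= (1/1.695) ln[5.185 × 0.6023] = 0.5900 × ln(3.123) = 0.5900 × 1.139 = 0.6719 d.
L(t_c) = L₀ e^(−k_1 t_c) = 18.1 × 0.7618 = 13.79 mg/L, and at the critical point k_r D_c = k_1 L, so D_c = (0.405/2.10) × 13.79 = 2.659 mg/L.
Minimum DO = C_s − D_c = 8.07 − 2.659 = 5.411 mg/L.
x_c = v t_c = 0.149 m/s × 0.6719 d × 86400 s/d = 8649 m ≈ 8.65 km.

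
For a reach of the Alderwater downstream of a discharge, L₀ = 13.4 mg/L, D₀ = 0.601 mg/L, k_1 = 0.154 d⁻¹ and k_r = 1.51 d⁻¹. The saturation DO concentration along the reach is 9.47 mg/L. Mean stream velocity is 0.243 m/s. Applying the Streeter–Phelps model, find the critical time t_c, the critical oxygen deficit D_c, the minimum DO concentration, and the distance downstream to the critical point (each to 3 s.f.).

t_c = [1/(k_r−k_1)] ln[(k_r/k_1)(1 − D₀(k_r−k_1)/(k_1 L₀))]
= [1/(1.51−0.154)] ln[(1.51/0.154)(1 − 0.601×1.356/(0.154×13.4))]
= (1/1.356) ln[9.805 × 0.6051] = 0.7375 × ln(5.933) = 0.7375 × 1.781 = 1.313 d.
L(t_c) = L₀ e^(−k_1 t_c) = 13.4 × 0.8169 = 10.95 mg/L, and at the critical point k_r D_c = k_1 L, so D_c = (0.154/1.51) × 10.95 = 1.116 mg/L.
Minimum DO = C_s − D_c = 9.47 − 1.116 = 8.354 mg/L.
x_c = v t_c = 0.243 m/s × 1.313 d × 86400 s/d = 27570 m ≈ 27.6 km.

t_c ≈ 1.31 d; D_c ≈ 1.12 mg/L; min DO ≈ 8.35 mg/L; x_c ≈ 27.6 km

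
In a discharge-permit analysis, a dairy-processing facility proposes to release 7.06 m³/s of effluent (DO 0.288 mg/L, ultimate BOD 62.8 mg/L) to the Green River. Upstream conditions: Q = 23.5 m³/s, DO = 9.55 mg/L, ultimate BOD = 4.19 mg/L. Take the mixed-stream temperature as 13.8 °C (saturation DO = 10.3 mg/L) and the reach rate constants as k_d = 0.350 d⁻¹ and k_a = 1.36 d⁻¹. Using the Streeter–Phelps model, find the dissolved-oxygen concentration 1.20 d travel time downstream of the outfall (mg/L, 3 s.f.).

Mixed DO = (23.5×9.55 + 7.06×0.288)/(23.5+7.06) = 226.5/30.56 = 7.410 mg/L.
Mixed L₀ = (23.5×4.19 + 7.06×62.8)/(30.56) = 541.8/30.56 = 17.73 mg/L.
Initial deficit D₀ = C_s − DO₀ = 10.3 − 7.410 = 2.890 mg/L.
D(1.20) = [0.350×17.73/(1.36−0.350)](e^(−0.350×1.20) − e^(−1.36×1.20)) + 2.890 e^(−1.36×1.20)
= 6.144 × (0.6570 − 0.1955) + 2.890 × 0.1955 = 3.401 mg/L.
DO = 10.3 − 3.401 = 6.899 mg/L.

DO ≈ 6.90 mg/L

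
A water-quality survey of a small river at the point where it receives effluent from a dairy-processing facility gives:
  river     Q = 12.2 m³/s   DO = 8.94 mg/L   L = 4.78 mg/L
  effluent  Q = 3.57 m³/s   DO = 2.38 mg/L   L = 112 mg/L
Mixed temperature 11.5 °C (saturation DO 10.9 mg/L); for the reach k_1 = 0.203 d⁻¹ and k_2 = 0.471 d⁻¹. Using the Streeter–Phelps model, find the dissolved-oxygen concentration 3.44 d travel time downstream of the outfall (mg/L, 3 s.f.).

Mixed DO = (12.2×8.94 + 3.57×2.38)/(12.2+3.57) = 117.6/15.77 = 7.455 mg/L.
Mixed L₀ = (12.2×4.78 + 3.57×112)/(15.77) = 458.2/15.77 = 29.05 mg/L.
Initial deficit D₀ = C_s − DO₀ = 10.9 − 7.455 = 3.445 mg/L.
D(3.44) = [0.203×29.05/(0.471−0.203)](e^(−0.203×3.44) − e^(−0.471×3.44)) + 3.445 e^(−0.471×3.44)
= 22.01 × (0.4974 − 0.1979) + 3.445 × 0.1979 = 7.274 mg/L.
DO = 10.9 − 7.274 = 3.626 mg/L.

DO ≈ 3.63 mg/L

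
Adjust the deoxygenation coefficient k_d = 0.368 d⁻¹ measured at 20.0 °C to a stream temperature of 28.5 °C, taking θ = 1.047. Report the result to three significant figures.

k_d(T₂) = k_d(T₁) · θ^(T₂−T₁) = 0.368 × 1.047^(28.5−20.0)
= 0.368 × 1.047^8.50 = 0.368 × 1.478 = 0.5437 d⁻¹.

k_d ≈ 0.544 d⁻¹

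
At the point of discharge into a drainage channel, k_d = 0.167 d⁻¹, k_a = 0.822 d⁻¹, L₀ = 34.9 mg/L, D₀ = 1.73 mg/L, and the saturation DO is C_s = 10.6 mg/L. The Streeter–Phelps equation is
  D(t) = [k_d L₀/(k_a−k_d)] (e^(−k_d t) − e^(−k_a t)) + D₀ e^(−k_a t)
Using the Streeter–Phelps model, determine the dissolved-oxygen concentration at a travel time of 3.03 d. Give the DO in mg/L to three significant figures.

DO ≈ 5.83 mg/L

k_d L₀/(k_a−k_d) = 0.167×34.9/(0.822−0.167) = 5.828/0.6550 = 8.898 mg/L.
e^(−k_d t) = e^(−0.167×3.030) = 0.6029; e^(−k_a t) = e^(−0.822×3.030) = 0.08286.
D = 8.898 × (0.6029 − 0.08286) + 1.73 × 0.08286 = 4.627 + 0.1433 = 4.771 mg/L.
DO = C_s − D = 10.6 − 4.771 = 5.829 mg/L.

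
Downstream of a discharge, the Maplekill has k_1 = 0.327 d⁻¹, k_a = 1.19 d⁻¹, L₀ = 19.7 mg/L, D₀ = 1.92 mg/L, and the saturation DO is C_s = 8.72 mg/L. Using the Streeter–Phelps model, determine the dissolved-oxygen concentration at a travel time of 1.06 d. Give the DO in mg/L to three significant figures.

k_1 L₀/(k_a−k_1) = 0.327×19.7/(1.19−0.327) = 6.442/0.8630 = 7.465 mg/L.
e^(−k_1 t) = e^(−0.327×1.060) = 0.7071; e^(−k_a t) = e^(−1.19×1.060) = 0.2833.
D = 7.465 × (0.7071 − 0.2833) + 1.92 × 0.2833 = 3.164 + 0.5439 = 3.707 mg/L.
DO = C_s − D = 8.72 − 3.707 = 5.013 mg/L.

DO ≈ 5.01 mg/L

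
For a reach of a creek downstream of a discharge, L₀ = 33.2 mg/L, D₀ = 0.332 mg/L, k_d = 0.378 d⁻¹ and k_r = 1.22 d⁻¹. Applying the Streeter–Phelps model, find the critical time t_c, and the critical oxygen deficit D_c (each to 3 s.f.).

t_c ≈ 1.36 d; D_c ≈ 6.14 mg/L

At the critical point dD/dt = 0, so k_d L₀ e^(−k_d t) = k_r D. Substituting D(t) from the Streeter–Phelps equation and solving for t gives
t_c = ln[(k_r/k_d)(1 − D₀(k_r−k_d)/(k_d L₀))] / (k_r−k_d).
Here k_r−k_d = 0.8420 d⁻¹ and 1 − D₀(k_r−k_d)/(k_d L₀) = 1 − 0.332×0.8420/(0.378×33.2) = 0.9777, so
t_c = ln(3.228 × 0.9777) / 0.8420 = 1.149 / 0.8420 = 1.365 d.
D_c = (k_d/k_r) L₀ e^(−k_d t_c) = (0.378/1.22) × 33.2 × e^(−0.378×1.365) = 0.3098 × 33.2 × 0.5970 = 6.141 mg/L.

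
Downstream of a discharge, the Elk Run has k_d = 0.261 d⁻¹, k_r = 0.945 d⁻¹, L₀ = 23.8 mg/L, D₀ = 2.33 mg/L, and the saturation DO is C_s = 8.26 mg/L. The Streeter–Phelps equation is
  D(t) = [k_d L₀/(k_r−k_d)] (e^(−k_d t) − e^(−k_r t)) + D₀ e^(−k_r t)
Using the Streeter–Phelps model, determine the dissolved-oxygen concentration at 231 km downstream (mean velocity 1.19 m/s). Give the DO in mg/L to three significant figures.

Travel time t = x/v = 231 km / (1.19 m/s) = 231000 m / 1.19 m/s = 194100 s = 2.247 d.
k_d L₀/(k_r−k_d) = 0.261×23.8/(0.945−0.261) = 6.212/0.6840 = 9.082 mg/L.
e^(−k_d t) = e^(−0.261×2.247) = 0.5563; e^(−k_r t) = e^(−0.945×2.247) = 0.1197.
D = 9.082 × (0.5563 − 0.1197) + 2.33 × 0.1197 = 3.966 + 0.2788 = 4.244 mg/L.
DO = C_s − D = 8.26 − 4.244 = 4.016 mg/L.

DO ≈ 4.02 mg/L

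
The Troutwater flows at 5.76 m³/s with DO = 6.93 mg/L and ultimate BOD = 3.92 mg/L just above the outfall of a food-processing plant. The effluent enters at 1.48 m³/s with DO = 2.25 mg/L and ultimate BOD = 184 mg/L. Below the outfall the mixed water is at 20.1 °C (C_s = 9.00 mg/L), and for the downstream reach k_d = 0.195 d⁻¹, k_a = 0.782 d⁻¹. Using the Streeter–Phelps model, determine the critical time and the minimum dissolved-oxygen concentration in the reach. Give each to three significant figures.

t_c ≈ 1.93 d; minimum DO ≈ 2.04 mg/L

Mixed DO = (5.76×6.93 + 1.48×2.25)/(5.76+1.48) = 43.25/7.240 = 5.973 mg/L.
Mixed L₀ = (5.76×3.92 + 1.48×184)/(7.240) = 294.9/7.240 = 40.73 mg/L.
Initial deficit D₀ = C_s − DO₀ = 9.00 − 5.973 = 3.027 mg/L.
t_c = (1/0.5870) ln[(0.782/0.195)(1 − 3.027×0.5870/(0.195×40.73))] = 1.704 × ln(3.113) = 1.935 d.
D_c = (0.195/0.782) × 40.73 × e^(−0.195×1.935) = 0.2494 × 40.73 × 0.6857 = 6.965 mg/L.
Minimum DO = 9.00 − 6.965 = 2.035 mg/L.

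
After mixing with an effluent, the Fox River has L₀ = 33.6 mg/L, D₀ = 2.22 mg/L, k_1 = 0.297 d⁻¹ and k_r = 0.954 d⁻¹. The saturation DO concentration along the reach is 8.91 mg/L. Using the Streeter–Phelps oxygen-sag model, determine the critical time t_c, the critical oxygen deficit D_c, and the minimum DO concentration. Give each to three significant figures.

At the critical point dD/dt = 0, so k_1 L₀ e^(−k_1 t) = k_r D. Substituting D(t) from the Streeter–Phelps equation and solving for t gives
t_c = ln[(k_r/k_1)(1 − D₀(k_r−k_1)/(k_1 L₀))] / (k_r−k_1).
Here k_r−k_1 = 0.6570 d⁻¹ and 1 − D₀(k_r−k_1)/(k_1 L₀) = 1 − 2.22×0.6570/(0.297×33.6) = 0.8538, so
t_c = ln(3.212 × 0.8538) / 0.6570 = 1.009 / 0.6570 = 1.536 d.
D_c = (k_1/k_r) L₀ e^(−k_1 t_c) = (0.297/0.954) × 33.6 × e^(−0.297×1.536) = 0.3113 × 33.6 × 0.6338 = 6.629 mg/L.
Minimum DO = C_s − D_c = 8.91 − 6.629 = 2.281 mg/L.

t_c ≈ 1.54 d; D_c ≈ 6.63 mg/L; min DO ≈ 2.28 mg/L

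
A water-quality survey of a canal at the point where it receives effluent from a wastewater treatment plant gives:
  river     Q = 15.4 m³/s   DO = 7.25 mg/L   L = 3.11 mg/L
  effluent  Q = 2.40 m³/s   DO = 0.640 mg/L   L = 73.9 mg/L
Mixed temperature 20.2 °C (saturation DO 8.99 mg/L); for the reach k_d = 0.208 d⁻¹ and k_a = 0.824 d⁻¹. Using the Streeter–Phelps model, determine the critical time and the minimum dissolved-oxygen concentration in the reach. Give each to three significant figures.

Mixed DO = (15.4×7.25 + 2.40×0.640)/(15.4+2.40) = 113.2/17.80 = 6.359 mg/L.
Mixed L₀ = (15.4×3.11 + 2.40×73.9)/(17.80) = 225.3/17.80 = 12.65 mg/L.
Initial deficit D₀ = C_s − DO₀ = 8.99 − 6.359 = 2.631 mg/L.
t_c = (1/0.6160) ln[(0.824/0.208)(1 − 2.631×0.6160/(0.208×12.65))] = 1.623 × ln(1.522) = 0.6820 d.
D_c = (0.208/0.824) × 12.65 × e^(−0.208×0.6820) = 0.2524 × 12.65 × 0.8678 = 2.772 mg/L.
Minimum DO = 8.99 − 2.772 = 6.218 mg/L.

t_c ≈ 0.682 d; minimum DO ≈ 6.22 mg/L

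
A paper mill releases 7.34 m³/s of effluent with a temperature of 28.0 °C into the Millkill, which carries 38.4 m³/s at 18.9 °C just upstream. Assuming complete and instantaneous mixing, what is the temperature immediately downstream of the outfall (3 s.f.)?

20.4 °C

Flow-weighted mixing: C = (Q_r C_r + Q_w C_w)/(Q_r + Q_w)
= (38.4×18.9 + 7.34×28.0)/(38.4 + 7.34) = 931.3/45.74 = 20.36 °C.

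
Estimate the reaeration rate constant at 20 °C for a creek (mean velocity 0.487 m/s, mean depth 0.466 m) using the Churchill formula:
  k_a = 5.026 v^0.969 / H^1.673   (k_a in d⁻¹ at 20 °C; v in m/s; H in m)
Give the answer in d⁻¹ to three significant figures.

k_a ≈ 8.98 d⁻¹

k_a = 5.026 × 0.487^0.969 / 0.466^1.673 = 5.026 × 0.4980 / 0.2787 = 8.979 d⁻¹.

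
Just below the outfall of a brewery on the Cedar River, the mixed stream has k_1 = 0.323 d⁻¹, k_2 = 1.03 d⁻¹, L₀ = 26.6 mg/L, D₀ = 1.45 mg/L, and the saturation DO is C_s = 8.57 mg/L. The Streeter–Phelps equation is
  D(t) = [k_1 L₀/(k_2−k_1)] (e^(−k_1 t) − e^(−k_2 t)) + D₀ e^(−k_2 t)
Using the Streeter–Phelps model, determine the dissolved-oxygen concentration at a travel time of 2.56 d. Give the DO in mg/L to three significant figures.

DO ≈ 4.02 mg/L

k_1 L₀/(k_2−k_1) = 0.323×26.6/(1.03−0.323) = 8.592/0.7070 = 12.15 mg/L.
e^(−k_1 t) = e^(−0.323×2.560) = 0.4374; e^(−k_2 t) = e^(−1.03×2.560) = 0.07159.
D = 12.15 × (0.4374 − 0.07159) + 1.45 × 0.07159 = 4.446 + 0.1038 = 4.549 mg/L.
DO = C_s − D = 8.57 − 4.549 = 4.021 mg/L.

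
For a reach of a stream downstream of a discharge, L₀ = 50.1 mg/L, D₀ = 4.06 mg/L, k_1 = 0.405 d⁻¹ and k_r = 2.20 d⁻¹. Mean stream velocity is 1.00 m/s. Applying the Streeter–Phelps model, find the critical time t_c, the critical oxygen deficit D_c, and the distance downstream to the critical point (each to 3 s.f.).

t_c ≈ 0.695 d; D_c ≈ 6.96 mg/L; x_c ≈ 60.0 km

With k_r/k_1 = 5.432 and 1 − D₀(k_r−k_1)/(k_1 L₀) = 0.6408,
t_c = ln(5.432 × 0.6408) / (2.20 − 0.405) = ln(3.481) / 1.795 = 1.247/1.795 = 0.6949 d.
D_c = (k_1/k_r) L₀ e^(−k_1 t_c) = (0.405/2.20) × 50.1 × e^(−0.405×0.6949) = 0.1841 × 50.1 × 0.7547 = 6.961 mg/L.
x_c = v t_c = 1.00 m/s × 0.6949 d × 86400 s/d = 60040 m ≈ 60.0 km.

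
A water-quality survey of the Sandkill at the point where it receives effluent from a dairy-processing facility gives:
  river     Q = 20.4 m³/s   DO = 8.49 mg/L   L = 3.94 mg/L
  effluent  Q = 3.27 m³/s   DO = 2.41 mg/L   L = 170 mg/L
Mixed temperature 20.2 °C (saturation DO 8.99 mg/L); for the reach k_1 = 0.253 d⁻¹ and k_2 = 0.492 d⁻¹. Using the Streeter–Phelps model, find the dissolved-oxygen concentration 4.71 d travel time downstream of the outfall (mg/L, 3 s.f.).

Mixed DO = (20.4×8.49 + 3.27×2.41)/(20.4+3.27) = 181.1/23.67 = 7.650 mg/L.
Mixed L₀ = (20.4×3.94 + 3.27×170)/(23.67) = 636.3/23.67 = 26.88 mg/L.
Initial deficit D₀ = C_s − DO₀ = 8.99 − 7.650 = 1.340 mg/L.
D(4.71) = [0.253×26.88/(0.492−0.253)](e^(−0.253×4.71) − e^(−0.492×4.71)) + 1.340 e^(−0.492×4.71)
= 28.46 × (0.3037 − 0.09854) + 1.340 × 0.09854 = 5.971 mg/L.
DO = 8.99 − 5.971 = 3.019 mg/L.

DO ≈ 3.02 mg/L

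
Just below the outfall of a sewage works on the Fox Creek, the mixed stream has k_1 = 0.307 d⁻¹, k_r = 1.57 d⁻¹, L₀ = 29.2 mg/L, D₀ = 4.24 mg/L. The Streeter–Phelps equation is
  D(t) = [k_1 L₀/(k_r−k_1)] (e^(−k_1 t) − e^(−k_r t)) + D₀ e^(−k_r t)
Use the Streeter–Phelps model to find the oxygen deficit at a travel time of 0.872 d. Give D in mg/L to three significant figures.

D ≈ 4.70 mg/L

k_1 L₀/(k_r−k_1) = 0.307×29.2/(1.57−0.307) = 8.964/1.263 = 7.098 mg/L.
e^(−k_1 t) = e^(−0.307×0.8720) = 0.7651; e^(−k_r t) = e^(−1.57×0.8720) = 0.2544.
D = 7.098 × (0.7651 − 0.2544) + 4.24 × 0.2544 = 3.625 + 1.078 = 4.704 mg/L.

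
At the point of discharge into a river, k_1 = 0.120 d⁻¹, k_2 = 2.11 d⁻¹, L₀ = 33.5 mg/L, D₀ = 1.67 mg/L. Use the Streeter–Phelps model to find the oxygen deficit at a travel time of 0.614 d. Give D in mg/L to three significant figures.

k_1 L₀/(k_2−k_1) = 0.120×33.5/(2.11−0.120) = 4.020/1.990 = 2.020 mg/L.
e^(−k_1 t) = e^(−0.120×0.6140) = 0.9290; e^(−k_2 t) = e^(−2.11×0.6140) = 0.2737.
D = 2.020 × (0.9290 − 0.2737) + 1.67 × 0.2737 = 1.324 + 0.4572 = 1.781 mg/L.

D ≈ 1.78 mg/L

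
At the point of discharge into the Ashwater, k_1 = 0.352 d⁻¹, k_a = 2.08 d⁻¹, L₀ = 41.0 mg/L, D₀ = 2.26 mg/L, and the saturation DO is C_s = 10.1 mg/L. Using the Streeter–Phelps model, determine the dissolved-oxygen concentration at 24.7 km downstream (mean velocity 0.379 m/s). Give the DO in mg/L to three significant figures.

DO ≈ 4.96 mg/L

Travel time t = x/v = 24.7 km / (0.379 m/s) = 24700 m / 0.379 m/s = 65170 s = 0.7543 d.
k_1 L₀/(k_a−k_1) = 0.352×41.0/(2.08−0.352) = 14.43/1.728 = 8.352 mg/L.
e^(−k_1 t) = e^(−0.352×0.7543) = 0.7668; e^(−k_a t) = e^(−2.08×0.7543) = 0.2083.
D = 8.352 × (0.7668 − 0.2083) + 2.26 × 0.2083 = 4.665 + 0.4707 = 5.136 mg/L.
DO = C_s − D = 10.1 − 5.136 = 4.964 mg/L.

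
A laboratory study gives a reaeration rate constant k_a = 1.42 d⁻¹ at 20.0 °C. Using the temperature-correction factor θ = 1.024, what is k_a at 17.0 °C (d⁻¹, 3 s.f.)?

k_a ≈ 1.32 d⁻¹

k_a(T₂) = k_a(T₁) · θ^(T₂−T₁) = 1.42 × 1.024^(17.0−20.0)
= 1.42 × 1.024^-3.00 = 1.42 × 0.9313 = 1.322 d⁻¹.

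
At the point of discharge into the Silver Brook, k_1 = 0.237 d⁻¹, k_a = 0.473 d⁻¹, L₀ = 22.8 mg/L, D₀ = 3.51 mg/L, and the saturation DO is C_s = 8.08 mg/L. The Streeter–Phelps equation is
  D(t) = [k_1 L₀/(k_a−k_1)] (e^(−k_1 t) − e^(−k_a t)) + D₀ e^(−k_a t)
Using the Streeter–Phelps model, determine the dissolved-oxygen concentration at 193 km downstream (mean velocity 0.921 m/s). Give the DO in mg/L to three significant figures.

DO ≈ 1.35 mg/L

Travel time t = x/v = 193 km / (0.921 m/s) = 193000 m / 0.921 m/s = 209600 s = 2.425 d.
k_1 L₀/(k_a−k_1) = 0.237×22.8/(0.473−0.237) = 5.404/0.2360 = 22.90 mg/L.
e^(−k_1 t) = e^(−0.237×2.425) = 0.5628; e^(−k_a t) = e^(−0.473×2.425) = 0.3175.
D = 22.90 × (0.5628 − 0.3175) + 3.51 × 0.3175 = 5.616 + 1.114 = 6.731 mg/L.
DO = C_s − D = 8.08 − 6.731 = 1.349 mg/L.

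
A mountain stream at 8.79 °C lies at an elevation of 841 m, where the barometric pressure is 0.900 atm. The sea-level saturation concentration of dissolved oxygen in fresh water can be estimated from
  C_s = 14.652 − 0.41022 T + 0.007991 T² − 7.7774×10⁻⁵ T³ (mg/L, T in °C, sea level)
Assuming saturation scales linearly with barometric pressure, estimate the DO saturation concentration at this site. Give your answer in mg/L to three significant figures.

At sea level: C_s = 14.652 − 0.41022×8.79 + 0.007991×8.79² − 7.7774×10⁻⁵×8.79³ = 11.61 mg/L.
Pressure correction: C_s' = 11.61 × 0.900 = 10.45 mg/L.

C_s ≈ 10.4 mg/L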